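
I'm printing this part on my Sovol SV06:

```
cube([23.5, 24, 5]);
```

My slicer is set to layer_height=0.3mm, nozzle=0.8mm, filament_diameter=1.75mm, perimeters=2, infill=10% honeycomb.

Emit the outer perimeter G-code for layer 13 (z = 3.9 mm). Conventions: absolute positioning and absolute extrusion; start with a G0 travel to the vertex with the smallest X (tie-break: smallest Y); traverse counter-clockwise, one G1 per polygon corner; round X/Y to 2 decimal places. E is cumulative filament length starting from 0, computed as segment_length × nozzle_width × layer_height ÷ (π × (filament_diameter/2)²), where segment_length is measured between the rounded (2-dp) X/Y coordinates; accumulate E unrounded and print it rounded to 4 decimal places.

At z = 3.9 mm: the cube (footprint 23.5×24) is included at this height. The outline is a single polygon with 4 vertices. Extrusion per mm of travel: 0.8 × 0.3 / (π × 0.875²) = 0.099780. Accumulating E over each segment gives final E = 9.4791.

G0 X0.00 Y0.00 Z3.90
G1 X23.50 Y0.00 E2.3448
G1 X23.50 Y24.00 E4.7396
G1 X0.00 Y24.00 E7.0844
G1 X0.00 Y0.00 E9.4791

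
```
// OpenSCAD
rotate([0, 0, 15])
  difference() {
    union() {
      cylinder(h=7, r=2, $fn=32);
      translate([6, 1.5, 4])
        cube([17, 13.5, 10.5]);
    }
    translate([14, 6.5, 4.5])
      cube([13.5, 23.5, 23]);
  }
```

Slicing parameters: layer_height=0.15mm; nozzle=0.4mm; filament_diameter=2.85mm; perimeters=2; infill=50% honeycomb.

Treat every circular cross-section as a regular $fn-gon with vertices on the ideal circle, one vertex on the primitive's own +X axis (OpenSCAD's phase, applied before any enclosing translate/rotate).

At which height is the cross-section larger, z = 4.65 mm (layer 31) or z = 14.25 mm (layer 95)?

layer 31 (z = 4.65 mm)

Layer 31 (z = 4.65): the r=2 cylinder gives a regular 32-gon of circumradius 2 (constant along its height) (area = (32/2)·2.000²·sin(360°/32) = 12.49 mm²); the cube at (6, 1.5) is present — its section is the full 17×13.5 rectangle (area 229.50 mm²); Taking the union: the 2 present regions are separate (no shared area or edge), so areas and boundary lengths simply add and each stays a separate island — area = 241.99 mm²; the cube at (14, 6.5) (footprint 13.5×23.5) is included at this height (area 317.25 mm²); After the difference (first − rest): starting from that combined region (241.99 mm²), the 13.5×23.5 cube at (14, 6.5) partially overlaps it — only the 76.50 mm² overlap (of its 317.25 mm²) is removed, clipping the outline — area = 165.49 mm²; (rotated 15° about Z; rotation is an isometry so areas/perimeters/island counts are preserved). So its area = 165.49 mm². Layer 95 (z = 14.25): the cylinder is not intersected at this z (z outside [0, 7]); the 17×13.5 cube at (6, 1.5) contributes its full rectangle (area 229.50 mm²); Taking the union: only the 17×13.5 cube at (6, 1.5) is present, so the union is just that shape — area = 229.50 mm²; the cube at (14, 6.5) (footprint 13.5×23.5) is included at this height (area 317.25 mm²); Taking the first minus the rest: starting from the result so far (229.50 mm²), the 13.5×23.5 cube at (14, 6.5) partially overlaps it — only the 76.50 mm² overlap (of its 317.25 mm²) is removed, clipping the outline — area = 153.00 mm²; (rotated 15° about Z; rotation is an isometry so areas/perimeters/island counts are preserved). So its area = 153.00 mm². Layer 31 is larger (165.49 vs 153.00 mm²).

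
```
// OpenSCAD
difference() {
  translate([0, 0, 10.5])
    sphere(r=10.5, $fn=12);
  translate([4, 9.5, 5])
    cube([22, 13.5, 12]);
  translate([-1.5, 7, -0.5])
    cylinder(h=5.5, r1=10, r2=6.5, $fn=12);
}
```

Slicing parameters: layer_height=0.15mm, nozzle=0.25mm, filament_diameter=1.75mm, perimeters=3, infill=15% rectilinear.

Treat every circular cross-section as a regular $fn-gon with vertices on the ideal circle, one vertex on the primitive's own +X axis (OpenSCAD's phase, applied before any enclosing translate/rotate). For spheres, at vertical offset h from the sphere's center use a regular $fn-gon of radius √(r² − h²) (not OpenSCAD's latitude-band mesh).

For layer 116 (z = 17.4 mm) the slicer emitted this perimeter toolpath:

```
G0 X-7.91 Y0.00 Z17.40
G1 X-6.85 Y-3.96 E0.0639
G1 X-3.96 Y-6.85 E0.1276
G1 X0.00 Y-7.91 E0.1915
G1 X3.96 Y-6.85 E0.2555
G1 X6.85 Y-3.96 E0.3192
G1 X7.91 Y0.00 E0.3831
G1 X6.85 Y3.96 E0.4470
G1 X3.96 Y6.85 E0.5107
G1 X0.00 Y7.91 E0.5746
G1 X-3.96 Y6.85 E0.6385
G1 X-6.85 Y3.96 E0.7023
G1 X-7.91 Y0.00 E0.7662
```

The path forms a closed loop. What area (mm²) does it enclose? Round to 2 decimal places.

Apply the shoelace formula to the sequence of (X, Y) vertices; enclosed area = 187.78 mm².

187.78 mm²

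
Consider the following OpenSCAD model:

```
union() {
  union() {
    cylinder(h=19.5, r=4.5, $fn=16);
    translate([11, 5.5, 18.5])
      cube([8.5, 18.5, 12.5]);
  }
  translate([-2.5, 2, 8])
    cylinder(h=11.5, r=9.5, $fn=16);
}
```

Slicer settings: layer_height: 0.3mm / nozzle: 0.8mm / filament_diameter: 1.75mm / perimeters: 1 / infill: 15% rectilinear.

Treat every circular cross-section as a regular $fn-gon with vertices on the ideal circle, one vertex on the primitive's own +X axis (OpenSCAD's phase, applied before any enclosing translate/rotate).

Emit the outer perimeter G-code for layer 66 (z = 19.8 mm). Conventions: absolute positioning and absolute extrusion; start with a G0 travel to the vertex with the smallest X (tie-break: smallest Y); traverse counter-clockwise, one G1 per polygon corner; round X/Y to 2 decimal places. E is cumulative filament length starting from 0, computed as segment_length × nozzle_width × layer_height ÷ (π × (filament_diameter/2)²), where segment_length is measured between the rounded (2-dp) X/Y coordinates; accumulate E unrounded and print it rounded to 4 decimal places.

G0 X11.00 Y5.50 Z19.80
G1 X19.50 Y5.50 E0.8481
G1 X19.50 Y24.00 E2.6941
G1 X11.00 Y24.00 E3.5422
G1 X11.00 Y5.50 E5.3881

At z = 19.8 mm: the cylinder does not reach this height (z outside [0, 19.5]); the cube at (11, 5.5) is present — its section is the full 8.5×18.5 rectangle; Combining (union): only the 8.5×18.5 cube at (11, 5.5) is present, so the union is just that shape — 1 connected region; the cylinder at (-2.5, 2) does not reach this height (z outside [8, 19.5]); Taking the union: only that combined region is present, so the union is just that shape — 1 connected region. The outline is a single polygon with 4 vertices. Extrusion per mm of travel: 0.8 × 0.3 / (π × 0.875²) = 0.099780. Accumulating E over each segment gives final E = 5.3881.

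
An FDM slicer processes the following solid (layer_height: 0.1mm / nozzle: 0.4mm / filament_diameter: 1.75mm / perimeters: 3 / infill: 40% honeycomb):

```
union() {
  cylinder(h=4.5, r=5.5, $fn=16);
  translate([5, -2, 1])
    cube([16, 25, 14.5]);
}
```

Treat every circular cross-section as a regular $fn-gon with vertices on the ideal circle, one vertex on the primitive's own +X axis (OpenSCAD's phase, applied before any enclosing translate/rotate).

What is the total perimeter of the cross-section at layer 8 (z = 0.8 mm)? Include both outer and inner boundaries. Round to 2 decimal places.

At z = 0.8 mm: the r=5.5 cylinder gives a regular 16-gon of circumradius 5.5 (constant along its height) (perimeter = 2·16·5.500·sin(180°/16) = 34.34 mm); the cube at (5, -2) is absent (z outside [1, 15.5]); Combining (union): only the r=5.5 cylinder is present, so the union is just that shape — boundary = 34.34 mm. Overall, the cross-section is a single solid region. Total boundary length (outer) = 34.34 mm.

34.34 mm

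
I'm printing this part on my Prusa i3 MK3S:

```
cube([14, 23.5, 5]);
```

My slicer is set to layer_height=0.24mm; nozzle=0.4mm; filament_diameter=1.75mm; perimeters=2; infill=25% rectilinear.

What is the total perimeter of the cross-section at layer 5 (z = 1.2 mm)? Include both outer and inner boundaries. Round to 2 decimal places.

75.00 mm

At z = 1.2 mm: the cube is present — its section is the full 14×23.5 rectangle (perimeter 75.00 mm). Overall, the cross-section is a single solid region. Total boundary length (outer) = 75.00 mm.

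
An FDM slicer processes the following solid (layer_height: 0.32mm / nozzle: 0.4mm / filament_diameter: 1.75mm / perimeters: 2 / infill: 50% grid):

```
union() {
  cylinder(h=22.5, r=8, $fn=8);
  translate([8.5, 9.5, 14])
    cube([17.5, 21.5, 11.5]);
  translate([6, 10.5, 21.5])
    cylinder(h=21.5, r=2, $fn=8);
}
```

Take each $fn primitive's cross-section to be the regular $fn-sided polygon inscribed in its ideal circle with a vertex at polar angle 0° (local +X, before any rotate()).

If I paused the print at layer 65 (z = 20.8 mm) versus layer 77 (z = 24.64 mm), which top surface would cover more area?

Layer 65 (z = 20.8): the r=8 cylinder gives a regular 8-gon of circumradius 8 (constant along its height) (area = (8/2)·8.000²·sin(360°/8) = 181.02 mm²); the cube at (8.5, 9.5) (footprint 17.5×21.5) is included at this height (area 376.25 mm²); the cylinder at (6, 10.5) does not reach this height (z outside [21.5, 43]); Taking the union: the 2 present regions are separate (no shared area or edge), so areas and boundary lengths simply add and each stays a separate island — area = 557.27 mm². So its area = 557.27 mm². Layer 77 (z = 24.64): the cylinder is absent (z outside [0, 22.5]); the cube at (8.5, 9.5) is present — its section is the full 17.5×21.5 rectangle (area 376.25 mm²); the cylinder at (6, 10.5): section is a regular 8-gon, circumradius r=2 (area = (8/2)·2.000²·sin(360°/8) = 11.31 mm²); Combining (union): the 2 present regions are separate (no shared area or edge), so areas and boundary lengths simply add and each stays a separate island — area = 387.56 mm². So its area = 387.56 mm². Layer 65 is larger (557.27 vs 387.56 mm²).

layer 65 (z = 20.8 mm)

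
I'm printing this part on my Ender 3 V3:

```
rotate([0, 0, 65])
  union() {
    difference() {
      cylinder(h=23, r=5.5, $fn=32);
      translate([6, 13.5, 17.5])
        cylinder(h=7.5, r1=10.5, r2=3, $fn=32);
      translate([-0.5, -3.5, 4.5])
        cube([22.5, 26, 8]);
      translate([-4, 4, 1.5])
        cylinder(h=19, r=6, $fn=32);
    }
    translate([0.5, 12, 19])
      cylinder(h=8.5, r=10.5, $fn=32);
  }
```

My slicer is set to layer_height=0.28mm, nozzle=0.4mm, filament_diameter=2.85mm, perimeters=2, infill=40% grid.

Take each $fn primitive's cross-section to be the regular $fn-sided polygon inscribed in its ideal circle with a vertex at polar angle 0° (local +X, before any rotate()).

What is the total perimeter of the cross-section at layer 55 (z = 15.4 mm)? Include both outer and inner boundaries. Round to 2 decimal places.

At z = 15.4 mm: the r=5.5 cylinder gives a regular 32-gon of circumradius 5.5 (constant along its height) (perimeter = 2·32·5.500·sin(180°/32) = 34.50 mm); the cone at (6, 13.5) does not reach this height (z outside [17.5, 25]); the cube at (-0.5, -3.5) does not reach this height (z outside [4.5, 12.5]); the r=6 cylinder at (-4, 4) contributes a regular 32-gon of circumradius 6 (perimeter = 2·32·6.000·sin(180°/32) = 37.64 mm); After the difference (first − rest): starting from the r=5.5 cylinder, the r=6 cylinder at (-4, 4) partially overlaps it — only the 41.00 mm² overlap (of its 112.37 mm²) is removed, clipping the outline — boundary = 33.73 mm; the cylinder at (0.5, 12) is absent (z outside [19, 27.5]); Taking the union: only the result so far is present, so the union is just that shape — boundary = 33.73 mm; (rotated 65° about Z; rotation is an isometry so areas/perimeters/island counts are preserved). Overall, the cross-section is a single solid region. Total boundary length (outer) = 33.73 mm.

33.73 mm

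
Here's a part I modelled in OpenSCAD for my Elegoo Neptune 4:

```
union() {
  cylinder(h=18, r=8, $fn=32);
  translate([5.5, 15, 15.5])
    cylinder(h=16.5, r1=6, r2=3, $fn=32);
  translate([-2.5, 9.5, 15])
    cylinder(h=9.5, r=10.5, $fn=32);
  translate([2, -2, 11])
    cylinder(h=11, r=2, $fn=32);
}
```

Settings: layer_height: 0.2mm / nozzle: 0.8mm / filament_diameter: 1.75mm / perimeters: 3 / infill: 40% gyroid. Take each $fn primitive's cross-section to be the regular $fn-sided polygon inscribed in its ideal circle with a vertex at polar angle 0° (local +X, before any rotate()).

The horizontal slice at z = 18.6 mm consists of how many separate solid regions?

1

At z = 18.6 mm: the cylinder is absent (z outside [0, 18]); the cone at (5.5, 15): at t=0.188 of its height the radius interpolates to r₁+(r₂−r₁)t = 5.436, giving a regular 32-gon of that circumradius; the r=10.5 cylinder at (-2.5, 9.5) contributes a regular 32-gon of circumradius 10.5; the r=2 cylinder at (2, -2) contributes a regular 32-gon of circumradius 2; Taking the union: the regions partially overlap (shared area 49.16 mm²), so overlapping operands fuse into one piece — 1 connected region. The result has 1 disconnected region.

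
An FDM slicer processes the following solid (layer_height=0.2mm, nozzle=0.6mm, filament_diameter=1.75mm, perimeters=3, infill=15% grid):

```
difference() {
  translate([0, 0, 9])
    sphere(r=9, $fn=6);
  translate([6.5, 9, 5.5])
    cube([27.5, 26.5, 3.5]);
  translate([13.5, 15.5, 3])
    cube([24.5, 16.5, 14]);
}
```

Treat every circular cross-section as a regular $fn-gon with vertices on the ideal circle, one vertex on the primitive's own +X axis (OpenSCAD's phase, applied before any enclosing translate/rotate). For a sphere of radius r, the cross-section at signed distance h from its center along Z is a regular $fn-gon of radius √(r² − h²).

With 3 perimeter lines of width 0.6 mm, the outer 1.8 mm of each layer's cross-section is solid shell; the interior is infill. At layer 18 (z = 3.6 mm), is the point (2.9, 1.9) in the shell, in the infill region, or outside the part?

infill

At z = 3.6 mm: the sphere: section is a regular 6-gon, circumradius = √(r²−h²) = √(9²−5.4²) = 7.200; the cube at (6.5, 9) does not reach this height (z outside [5.5, 9]); the cube at (13.5, 15.5) is present — its section is the full 24.5×16.5 rectangle; After the difference (first − rest): starting from the r=9 sphere, the 24.5×16.5 cube at (13.5, 15.5) misses the remaining region (no effect) — 1 connected region. Overall, the cross-section is a single solid region. The nearest boundary edge runs (3.60, 6.24)→(7.20, 0.00); distance from the point to it = 2.77 mm. The point is inside the cross-section and 2.77 mm from the nearest boundary — more than the 1.8 mm shell width (3 × 0.6), so it's in the infill interior.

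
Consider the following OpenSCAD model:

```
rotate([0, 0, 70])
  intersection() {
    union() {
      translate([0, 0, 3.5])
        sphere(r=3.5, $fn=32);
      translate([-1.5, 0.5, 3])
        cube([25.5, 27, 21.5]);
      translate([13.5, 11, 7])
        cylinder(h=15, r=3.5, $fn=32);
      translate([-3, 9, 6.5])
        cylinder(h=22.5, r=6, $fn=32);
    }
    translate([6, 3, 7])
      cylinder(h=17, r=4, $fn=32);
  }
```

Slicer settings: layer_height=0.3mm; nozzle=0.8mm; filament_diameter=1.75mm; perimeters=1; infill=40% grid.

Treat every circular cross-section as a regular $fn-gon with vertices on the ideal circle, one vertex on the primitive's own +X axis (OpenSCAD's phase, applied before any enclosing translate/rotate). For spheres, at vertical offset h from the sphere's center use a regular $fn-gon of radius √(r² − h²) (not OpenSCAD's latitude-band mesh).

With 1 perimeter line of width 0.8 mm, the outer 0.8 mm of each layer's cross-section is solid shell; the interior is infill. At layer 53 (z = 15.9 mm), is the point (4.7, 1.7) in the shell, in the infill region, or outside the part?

At z = 15.9 mm: the sphere is absent (|z−center|=12.400 > r=3.5); the 25.5×27 cube at (-1.5, 0.5) contributes its full rectangle; the r=3.5 cylinder at (13.5, 11) contributes a regular 32-gon of circumradius 3.5; the r=6 cylinder at (-3, 9) contributes a regular 32-gon of circumradius 6; Combining (union): the regions partially overlap (shared area 76.67 mm²), so overlapping operands fuse into one piece — 1 connected region; the cylinder at (6, 3): section is a regular 32-gon, circumradius r=4; After intersecting: the r=4 cylinder at (6, 3) partially overlaps the result so far; clipping to the common part keeps 43.51 mm² — 1 connected region; (whole slice rotated 70° about Z — lengths, areas and connectivity unchanged). Overall, the cross-section is a single solid region. Undo the 70° rotation: the query point maps to (3.205, -3.835) in the un-rotated model frame. The nearest boundary edge runs (9.10, 0.50)→(2.90, 0.50); distance from the point to it = 4.34 mm. The point is not inside any of the regions above, so it lies outside the cross-section (4.34 mm from the nearest boundary).

outside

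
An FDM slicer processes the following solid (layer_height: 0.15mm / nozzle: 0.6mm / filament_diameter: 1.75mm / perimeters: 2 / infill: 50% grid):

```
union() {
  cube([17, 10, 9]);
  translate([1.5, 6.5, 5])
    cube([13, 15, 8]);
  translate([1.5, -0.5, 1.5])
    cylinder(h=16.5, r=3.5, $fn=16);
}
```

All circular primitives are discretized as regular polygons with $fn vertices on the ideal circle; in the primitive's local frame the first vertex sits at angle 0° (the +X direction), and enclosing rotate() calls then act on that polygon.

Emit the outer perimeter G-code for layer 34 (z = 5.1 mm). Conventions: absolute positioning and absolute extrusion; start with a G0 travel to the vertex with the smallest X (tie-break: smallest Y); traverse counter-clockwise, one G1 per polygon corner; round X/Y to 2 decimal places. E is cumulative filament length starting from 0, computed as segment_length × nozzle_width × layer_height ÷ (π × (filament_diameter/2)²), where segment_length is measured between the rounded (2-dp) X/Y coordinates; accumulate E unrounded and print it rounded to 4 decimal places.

G0 X-2.00 Y-0.50 Z5.10
G1 X-1.73 Y-1.84 E0.0511
G1 X-0.97 Y-2.97 E0.1021
G1 X0.16 Y-3.73 E0.1531
G1 X1.50 Y-4.00 E0.2042
G1 X2.84 Y-3.73 E0.2554
G1 X3.97 Y-2.97 E0.3063
G1 X4.73 Y-1.84 E0.3573
G1 X5.00 Y-0.50 E0.4084
G1 X4.90 Y0.00 E0.4275
G1 X17.00 Y0.00 E0.8802
G1 X17.00 Y10.00 E1.2544
G1 X14.50 Y10.00 E1.3480
G1 X14.50 Y21.50 E1.7783
G1 X1.50 Y21.50 E2.2647
G1 X1.50 Y10.00 E2.6950
G1 X0.00 Y10.00 E2.7511
G1 X0.00 Y2.63 E3.0269
G1 X-0.97 Y1.97 E3.0708
G1 X-1.73 Y0.84 E3.1217
G1 X-2.00 Y-0.50 E3.1729

At z = 5.1 mm: the 17×10 cube contributes its full rectangle; the cube at (1.5, 6.5) is present — its section is the full 13×15 rectangle; the r=3.5 cylinder at (1.5, -0.5) gives a regular 16-gon of circumradius 3.5 (constant along its height); Merging all regions: the regions partially overlap (shared area 57.42 mm²), so overlapping operands fuse into one piece — 1 connected region. The outline is a single polygon with 20 vertices. Extrusion per mm of travel: 0.6 × 0.15 / (π × 0.875²) = 0.037418. Accumulating E over each segment gives final E = 3.1729.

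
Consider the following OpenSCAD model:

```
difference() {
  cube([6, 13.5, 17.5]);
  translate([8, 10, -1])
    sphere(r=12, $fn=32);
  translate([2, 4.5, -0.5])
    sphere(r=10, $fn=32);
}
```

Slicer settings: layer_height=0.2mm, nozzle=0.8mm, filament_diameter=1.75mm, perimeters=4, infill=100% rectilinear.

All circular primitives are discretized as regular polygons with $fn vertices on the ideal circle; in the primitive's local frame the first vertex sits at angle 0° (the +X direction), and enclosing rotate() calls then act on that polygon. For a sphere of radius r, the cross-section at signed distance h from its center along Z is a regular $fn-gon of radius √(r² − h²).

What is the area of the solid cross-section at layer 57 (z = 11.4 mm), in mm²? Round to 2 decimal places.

At z = 11.4 mm: the cube is present — its section is the full 6×13.5 rectangle (area 81.00 mm²); the sphere at (8, 10) is absent (|z−center|=12.400 > r=12); the sphere at (2, 4.5) does not reach this height (|z−center|=11.900 > r=10); Taking the first minus the rest: none of the subtracted shapes is present at this height, so the 6×13.5 cube is unchanged — area = 81.00 mm². Overall, the cross-section is a single solid region. Net area = 81.00 mm².

81.00 mm²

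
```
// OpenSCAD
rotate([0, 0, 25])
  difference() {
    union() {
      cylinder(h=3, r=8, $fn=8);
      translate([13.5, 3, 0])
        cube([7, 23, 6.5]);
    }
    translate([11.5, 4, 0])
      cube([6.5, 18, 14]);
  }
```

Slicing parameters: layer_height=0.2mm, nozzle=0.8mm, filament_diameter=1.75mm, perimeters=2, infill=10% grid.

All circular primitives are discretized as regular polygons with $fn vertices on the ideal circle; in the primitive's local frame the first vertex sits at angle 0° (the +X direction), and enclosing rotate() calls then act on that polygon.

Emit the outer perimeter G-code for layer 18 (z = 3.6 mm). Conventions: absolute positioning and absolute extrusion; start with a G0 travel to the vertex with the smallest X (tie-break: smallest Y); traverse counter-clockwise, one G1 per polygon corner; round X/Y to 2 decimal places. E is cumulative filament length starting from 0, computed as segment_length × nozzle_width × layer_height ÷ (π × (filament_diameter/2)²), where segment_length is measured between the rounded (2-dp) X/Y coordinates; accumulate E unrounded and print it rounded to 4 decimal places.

At z = 3.6 mm: the cylinder does not reach this height (z outside [0, 3]); the cube at (13.5, 3) (footprint 7×23) is included at this height; Merging all regions: only the 7×23 cube at (13.5, 3) is present, so the union is just that shape — 1 connected region; the 6.5×18 cube at (11.5, 4) contributes its full rectangle; Subtracting the remaining from the first: starting from the result so far, the 6.5×18 cube at (11.5, 4) partially overlaps it — only the 81.00 mm² overlap (of its 117.00 mm²) is removed, clipping the outline — 1 connected region; (rotated 25° about Z; rotation is an isometry so areas/perimeters/island counts are preserved). The outline is a single polygon with 8 vertices. Extrusion per mm of travel: 0.8 × 0.2 / (π × 0.875²) = 0.066520. Accumulating E over each segment gives final E = 4.5911.

G0 X1.25 Y29.27 Z3.60
G1 X2.94 Y25.64 E0.2664
G1 X7.02 Y27.55 E0.5660
G1 X14.62 Y11.23 E1.7636
G1 X10.54 Y9.33 E2.0630
G1 X10.97 Y8.42 E2.1299
G1 X17.31 Y11.38 E2.5954
G1 X7.59 Y32.23 E4.1256
G1 X1.25 Y29.27 E4.5911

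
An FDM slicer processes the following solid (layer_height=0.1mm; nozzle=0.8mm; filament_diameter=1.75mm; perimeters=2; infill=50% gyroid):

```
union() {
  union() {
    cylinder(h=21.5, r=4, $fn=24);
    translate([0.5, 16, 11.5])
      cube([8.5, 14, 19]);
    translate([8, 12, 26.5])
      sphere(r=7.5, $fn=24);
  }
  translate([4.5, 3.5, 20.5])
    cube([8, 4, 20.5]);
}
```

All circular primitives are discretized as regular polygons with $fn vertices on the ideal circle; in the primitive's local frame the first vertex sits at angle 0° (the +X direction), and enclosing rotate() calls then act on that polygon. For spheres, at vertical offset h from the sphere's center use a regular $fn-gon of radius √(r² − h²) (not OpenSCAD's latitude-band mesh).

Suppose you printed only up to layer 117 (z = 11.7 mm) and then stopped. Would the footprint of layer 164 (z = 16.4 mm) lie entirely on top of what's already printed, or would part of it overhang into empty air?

Compare the two slices. At z = 11.7: the r=4 cylinder contributes a regular 24-gon of circumradius 4 (area = (24/2)·4.000²·sin(360°/24) = 49.69 mm²); the 8.5×14 cube at (0.5, 16) contributes its full rectangle (area 119.00 mm²); the sphere at (8, 12) does not reach this height (|z−center|=14.800 > r=7.5); Merging all regions: the 2 present regions are separate (no shared area or edge), so areas and boundary lengths simply add and each stays a separate island — area = 168.69 mm²; the cube at (4.5, 3.5) does not reach this height (z outside [20.5, 41]); Taking the union: only the result so far is present, so the union is just that shape — area = 168.69 mm². At z = 16.4: the r=4 cylinder contributes a regular 24-gon of circumradius 4 (area = (24/2)·4.000²·sin(360°/24) = 49.69 mm²); the 8.5×14 cube at (0.5, 16) contributes its full rectangle (area 119.00 mm²); the sphere at (8, 12) does not reach this height (|z−center|=10.100 > r=7.5); Taking the union: the 2 present regions are separate (no shared area or edge), so areas and boundary lengths simply add and each stays a separate island — area = 168.69 mm²; the cube at (4.5, 3.5) is absent (z outside [20.5, 41]); Merging all regions: only that combined region is present, so the union is just that shape — area = 168.69 mm². Checking containment: the cross-section at z = 16.4 is a subset of the cross-section at z = 11.7.

entirely on top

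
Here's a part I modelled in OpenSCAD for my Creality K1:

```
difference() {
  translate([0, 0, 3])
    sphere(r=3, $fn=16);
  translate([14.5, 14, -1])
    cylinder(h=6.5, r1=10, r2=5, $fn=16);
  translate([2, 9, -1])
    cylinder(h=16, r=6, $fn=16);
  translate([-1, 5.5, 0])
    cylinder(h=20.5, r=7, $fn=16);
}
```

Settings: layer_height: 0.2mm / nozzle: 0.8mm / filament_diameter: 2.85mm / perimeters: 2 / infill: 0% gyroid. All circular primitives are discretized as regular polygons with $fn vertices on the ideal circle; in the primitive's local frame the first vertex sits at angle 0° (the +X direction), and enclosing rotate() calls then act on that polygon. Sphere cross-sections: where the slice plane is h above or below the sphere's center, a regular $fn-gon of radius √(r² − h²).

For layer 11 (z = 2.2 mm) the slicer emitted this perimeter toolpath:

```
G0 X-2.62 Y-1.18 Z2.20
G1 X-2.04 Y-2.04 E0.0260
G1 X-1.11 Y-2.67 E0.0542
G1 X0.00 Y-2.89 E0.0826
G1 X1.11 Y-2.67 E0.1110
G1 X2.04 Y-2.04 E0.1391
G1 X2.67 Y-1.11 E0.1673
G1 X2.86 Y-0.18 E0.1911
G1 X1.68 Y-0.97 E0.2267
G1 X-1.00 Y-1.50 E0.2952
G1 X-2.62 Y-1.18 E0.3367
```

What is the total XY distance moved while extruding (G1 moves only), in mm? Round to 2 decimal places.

Sum the Euclidean lengths of each G1 segment: total = 13.42 mm.

13.42 mm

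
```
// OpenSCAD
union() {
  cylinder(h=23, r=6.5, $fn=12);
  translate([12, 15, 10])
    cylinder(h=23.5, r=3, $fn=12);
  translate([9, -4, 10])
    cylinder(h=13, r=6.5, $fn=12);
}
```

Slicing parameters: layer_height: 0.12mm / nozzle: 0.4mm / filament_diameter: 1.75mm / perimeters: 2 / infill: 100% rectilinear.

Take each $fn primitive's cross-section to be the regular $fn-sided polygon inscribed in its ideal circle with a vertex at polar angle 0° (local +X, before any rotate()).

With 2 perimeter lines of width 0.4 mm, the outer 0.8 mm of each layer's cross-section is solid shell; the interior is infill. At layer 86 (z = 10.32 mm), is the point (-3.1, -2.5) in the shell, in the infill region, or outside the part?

infill

At z = 10.32 mm: the cylinder: section is a regular 12-gon, circumradius r=6.5; the cylinder at (12, 15): section is a regular 12-gon, circumradius r=3; the cylinder at (9, -4): section is a regular 12-gon, circumradius r=6.5; Taking the union: the regions partially overlap (shared area 15.71 mm²), so overlapping operands fuse into one piece — 2 connected regions. Overall, the cross-section has 2 separate islands. The nearest boundary edge runs (-3.25, -5.63)→(-5.63, -3.25); distance from the point to it = 2.32 mm. (Shell/infill is judged within the island containing the point — the largest one.) The point is inside the cross-section and 2.32 mm from the nearest boundary — more than the 0.8 mm shell width (2 × 0.4), so it's in the infill interior.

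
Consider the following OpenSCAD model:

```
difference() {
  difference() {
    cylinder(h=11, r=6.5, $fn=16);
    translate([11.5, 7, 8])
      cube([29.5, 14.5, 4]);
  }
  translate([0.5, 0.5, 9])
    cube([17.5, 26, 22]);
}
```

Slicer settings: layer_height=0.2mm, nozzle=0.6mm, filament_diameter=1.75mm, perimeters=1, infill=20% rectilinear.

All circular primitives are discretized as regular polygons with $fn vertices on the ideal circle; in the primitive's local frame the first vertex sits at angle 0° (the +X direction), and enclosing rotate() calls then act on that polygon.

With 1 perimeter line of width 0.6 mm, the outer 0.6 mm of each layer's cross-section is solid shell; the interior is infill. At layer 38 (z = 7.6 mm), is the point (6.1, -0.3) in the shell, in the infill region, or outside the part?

shell

At z = 7.6 mm: the r=6.5 cylinder contributes a regular 16-gon of circumradius 6.5; the cube at (11.5, 7) is not intersected at this z (z outside [8, 12]); Subtracting the remaining from the first: none of the subtracted shapes is present at this height, so the r=6.5 cylinder is unchanged — 1 connected region; the cube at (0.5, 0.5) is not intersected at this z (z outside [9, 31]); After the difference (first − rest): none of the subtracted shapes is present at this height, so that combined region is unchanged — 1 connected region. Overall, the cross-section is a single solid region. The nearest boundary edge runs (6.01, -2.49)→(6.50, 0.00); distance from the point to it = 0.33 mm. The point is inside the cross-section, 0.33 mm from the nearest boundary — within the 0.6 mm shell band (1 × 0.6).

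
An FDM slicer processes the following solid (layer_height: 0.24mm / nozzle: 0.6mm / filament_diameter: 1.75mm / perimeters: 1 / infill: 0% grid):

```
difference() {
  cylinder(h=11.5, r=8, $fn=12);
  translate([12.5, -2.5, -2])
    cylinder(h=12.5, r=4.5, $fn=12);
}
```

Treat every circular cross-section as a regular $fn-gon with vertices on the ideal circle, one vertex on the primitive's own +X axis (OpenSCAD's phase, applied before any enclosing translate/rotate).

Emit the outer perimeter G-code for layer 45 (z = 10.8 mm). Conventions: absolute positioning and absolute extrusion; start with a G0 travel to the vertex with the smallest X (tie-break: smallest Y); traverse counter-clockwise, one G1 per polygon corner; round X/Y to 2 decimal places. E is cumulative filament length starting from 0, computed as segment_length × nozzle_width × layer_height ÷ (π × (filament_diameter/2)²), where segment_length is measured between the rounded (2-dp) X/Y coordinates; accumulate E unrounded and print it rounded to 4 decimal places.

At z = 10.8 mm: the r=8 cylinder gives a regular 12-gon of circumradius 8 (constant along its height); the cylinder at (12.5, -2.5) is not intersected at this z (z outside [-2, 10.5]); Taking the first minus the rest: none of the subtracted shapes is present at this height, so the r=8 cylinder is unchanged — 1 connected region. The outline is a single polygon with 12 vertices. Extrusion per mm of travel: 0.6 × 0.24 / (π × 0.875²) = 0.059868. Accumulating E over each segment gives final E = 2.9754.

G0 X-8.00 Y0.00 Z10.80
G1 X-6.93 Y-4.00 E0.2479
G1 X-4.00 Y-6.93 E0.4960
G1 X0.00 Y-8.00 E0.7439
G1 X4.00 Y-6.93 E0.9918
G1 X6.93 Y-4.00 E1.2398
G1 X8.00 Y0.00 E1.4877
G1 X6.93 Y4.00 E1.7356
G1 X4.00 Y6.93 E1.9837
G1 X0.00 Y8.00 E2.2316
G1 X-4.00 Y6.93 E2.4795
G1 X-6.93 Y4.00 E2.7275
G1 X-8.00 Y0.00 E2.9754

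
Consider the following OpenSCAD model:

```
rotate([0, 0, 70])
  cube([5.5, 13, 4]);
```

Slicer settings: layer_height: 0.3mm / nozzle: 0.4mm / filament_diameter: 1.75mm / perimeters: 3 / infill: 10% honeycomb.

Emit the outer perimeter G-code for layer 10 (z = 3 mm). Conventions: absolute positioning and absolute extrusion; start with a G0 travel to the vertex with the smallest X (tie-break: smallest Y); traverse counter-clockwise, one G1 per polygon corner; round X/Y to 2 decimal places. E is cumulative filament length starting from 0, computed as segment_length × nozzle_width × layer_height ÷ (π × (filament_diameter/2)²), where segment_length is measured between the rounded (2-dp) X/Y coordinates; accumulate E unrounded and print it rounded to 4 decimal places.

G0 X-12.22 Y4.45 Z3.00
G1 X0.00 Y0.00 E0.6488
G1 X1.88 Y5.17 E0.9233
G1 X-10.33 Y9.61 E1.5715
G1 X-12.22 Y4.45 E1.8456

At z = 3 mm: the 5.5×13 cube contributes its full rectangle; (rotated 70° about Z; rotation is an isometry so areas/perimeters/island counts are preserved). The outline is a single polygon with 4 vertices. Extrusion per mm of travel: 0.4 × 0.3 / (π × 0.875²) = 0.049890. Accumulating E over each segment gives final E = 1.8456.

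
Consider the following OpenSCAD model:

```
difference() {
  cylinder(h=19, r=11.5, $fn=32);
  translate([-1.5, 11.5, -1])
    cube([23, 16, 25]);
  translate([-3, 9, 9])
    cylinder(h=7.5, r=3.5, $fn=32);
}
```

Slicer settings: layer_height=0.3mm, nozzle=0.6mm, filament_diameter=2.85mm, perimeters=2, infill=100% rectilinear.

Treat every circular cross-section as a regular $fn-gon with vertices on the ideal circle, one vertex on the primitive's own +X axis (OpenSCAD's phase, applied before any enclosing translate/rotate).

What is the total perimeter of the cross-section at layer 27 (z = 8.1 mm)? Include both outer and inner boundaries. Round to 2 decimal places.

At z = 8.1 mm: the r=11.5 cylinder contributes a regular 32-gon of circumradius 11.5 (perimeter = 2·32·11.500·sin(180°/32) = 72.14 mm); the cube at (-1.5, 11.5) is present — its section is the full 23×16 rectangle (perimeter 78.00 mm); the cylinder at (-3, 9) is not intersected at this z (z outside [9, 16.5]); Taking the first minus the rest: starting from the r=11.5 cylinder, the 23×16 cube at (-1.5, 11.5) misses the remaining region (no effect) — boundary = 72.14 mm. Overall, the cross-section is a single solid region. Total boundary length (outer) = 72.14 mm.

72.14 mm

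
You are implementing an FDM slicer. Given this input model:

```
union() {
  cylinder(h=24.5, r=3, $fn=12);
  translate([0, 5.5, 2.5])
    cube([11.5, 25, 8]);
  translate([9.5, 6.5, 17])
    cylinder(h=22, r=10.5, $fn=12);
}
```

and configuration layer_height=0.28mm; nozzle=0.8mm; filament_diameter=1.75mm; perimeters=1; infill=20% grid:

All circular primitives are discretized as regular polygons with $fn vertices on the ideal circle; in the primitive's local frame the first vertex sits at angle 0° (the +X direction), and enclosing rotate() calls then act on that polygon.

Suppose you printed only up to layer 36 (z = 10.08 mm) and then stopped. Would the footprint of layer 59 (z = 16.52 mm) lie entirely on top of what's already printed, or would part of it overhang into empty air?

Compare the two slices. At z = 10.08: the r=3 cylinder contributes a regular 12-gon of circumradius 3 (area = (12/2)·3.000²·sin(360°/12) = 27.00 mm²); the cube at (0, 5.5) (footprint 11.5×25) is included at this height (area 287.50 mm²); the cylinder at (9.5, 6.5) does not reach this height (z outside [17, 39]); Combining (union): the 2 present regions are separate (no shared area or edge), so areas and boundary lengths simply add and each stays a separate island — area = 314.50 mm². At z = 16.52: the r=3 cylinder gives a regular 12-gon of circumradius 3 (constant along its height) (area = (12/2)·3.000²·sin(360°/12) = 27.00 mm²); the cube at (0, 5.5) is absent (z outside [2.5, 10.5]); the cylinder at (9.5, 6.5) is not intersected at this z (z outside [17, 39]); Combining (union): only the r=3 cylinder is present, so the union is just that shape — area = 27.00 mm². Checking containment: the cross-section at z = 16.52 is a subset of the cross-section at z = 10.08.

entirely on top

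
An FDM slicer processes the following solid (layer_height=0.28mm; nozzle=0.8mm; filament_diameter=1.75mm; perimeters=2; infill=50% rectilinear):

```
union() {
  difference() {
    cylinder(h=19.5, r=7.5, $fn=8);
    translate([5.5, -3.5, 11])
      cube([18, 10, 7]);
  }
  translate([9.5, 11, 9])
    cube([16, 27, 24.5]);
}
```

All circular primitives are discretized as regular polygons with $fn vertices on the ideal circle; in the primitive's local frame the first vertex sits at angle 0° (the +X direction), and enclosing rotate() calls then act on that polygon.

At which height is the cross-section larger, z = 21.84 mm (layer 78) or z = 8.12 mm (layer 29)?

Layer 78 (z = 21.84): the cylinder does not reach this height (z outside [0, 19.5]); the cube at (5.5, -3.5) is not intersected at this z (z outside [11, 18]); After the difference (first − rest): the first operand is absent here, so nothing remains; the cube at (9.5, 11) is present — its section is the full 16×27 rectangle (area 432.00 mm²); Merging all regions: only the 16×27 cube at (9.5, 11) is present, so the union is just that shape — area = 432.00 mm². So its area = 432.00 mm². Layer 29 (z = 8.12): the cylinder: section is a regular 8-gon, circumradius r=7.5 (area = (8/2)·7.500²·sin(360°/8) = 159.10 mm²); the cube at (5.5, -3.5) is not intersected at this z (z outside [11, 18]); After the difference (first − rest): none of the subtracted shapes is present at this height, so the r=7.5 cylinder is unchanged — area = 159.10 mm²; the cube at (9.5, 11) is absent (z outside [9, 33.5]); Merging all regions: only that combined region is present, so the union is just that shape — area = 159.10 mm². So its area = 159.10 mm². Layer 78 is larger (432.00 vs 159.10 mm²).

layer 78 (z = 21.84 mm)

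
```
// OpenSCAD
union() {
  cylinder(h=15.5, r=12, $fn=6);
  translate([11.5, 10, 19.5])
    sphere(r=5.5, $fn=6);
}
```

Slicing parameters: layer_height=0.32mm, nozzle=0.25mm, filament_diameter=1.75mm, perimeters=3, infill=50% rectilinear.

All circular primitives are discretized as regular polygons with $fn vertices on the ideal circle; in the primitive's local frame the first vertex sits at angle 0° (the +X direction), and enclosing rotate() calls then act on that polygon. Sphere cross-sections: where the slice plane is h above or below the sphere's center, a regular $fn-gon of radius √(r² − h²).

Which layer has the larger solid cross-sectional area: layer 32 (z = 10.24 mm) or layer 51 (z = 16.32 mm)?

layer 32 (z = 10.24 mm)

Layer 32 (z = 10.24): the r=12 cylinder gives a regular 6-gon of circumradius 12 (constant along its height) (area = (6/2)·12.000²·sin(360°/6) = 374.12 mm²); the sphere at (11.5, 10) is absent (|z−center|=9.260 > r=5.5); Combining (union): only the r=12 cylinder is present, so the union is just that shape — area = 374.12 mm². So its area = 374.12 mm². Layer 51 (z = 16.32): the cylinder is absent (z outside [0, 15.5]); the r=5.5 sphere at (11.5, 10) contributes a regular 6-gon of circumradius √(5.5²−3.18²) = 4.487 (area = (6/2)·4.487²·sin(360°/6) = 52.32 mm²); Taking the union: only the r=5.5 sphere at (11.5, 10) is present, so the union is just that shape — area = 52.32 mm². So its area = 52.32 mm². Layer 32 is larger (374.12 vs 52.32 mm²).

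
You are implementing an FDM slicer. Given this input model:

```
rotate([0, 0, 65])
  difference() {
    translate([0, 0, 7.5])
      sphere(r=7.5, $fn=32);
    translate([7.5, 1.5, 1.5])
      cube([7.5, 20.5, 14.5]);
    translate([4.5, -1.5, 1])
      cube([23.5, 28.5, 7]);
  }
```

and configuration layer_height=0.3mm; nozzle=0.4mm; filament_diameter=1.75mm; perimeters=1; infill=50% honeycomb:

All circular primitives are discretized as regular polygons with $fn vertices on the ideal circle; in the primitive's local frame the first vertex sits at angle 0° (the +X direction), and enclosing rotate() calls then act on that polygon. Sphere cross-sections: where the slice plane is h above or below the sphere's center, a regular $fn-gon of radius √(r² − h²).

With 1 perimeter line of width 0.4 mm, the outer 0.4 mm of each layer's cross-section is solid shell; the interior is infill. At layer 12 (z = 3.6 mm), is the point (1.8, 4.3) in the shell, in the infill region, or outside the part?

outside

At z = 3.6 mm: the sphere: section is a regular 32-gon, circumradius = √(r²−h²) = √(7.5²−3.9²) = 6.406; the cube at (7.5, 1.5) (footprint 7.5×20.5) is included at this height; the 23.5×28.5 cube at (4.5, -1.5) contributes its full rectangle; After the difference (first − rest): starting from the r=7.5 sphere, the 7.5×20.5 cube at (7.5, 1.5) misses the remaining region (no effect); the 23.5×28.5 cube at (4.5, -1.5) partially overlaps it — only the 8.63 mm² overlap (of its 669.75 mm²) is removed, clipping the outline — 1 connected region; (rotated 65° about Z; rotation is an isometry so areas/perimeters/island counts are preserved). Overall, the cross-section is a single solid region. Undo the 65° rotation: the query point maps to (4.658, 0.186) in the un-rotated model frame. The nearest boundary edge runs (4.50, 4.55)→(4.50, -1.50); distance from the point to it = 0.16 mm. The point is not inside any of the regions above, so it lies outside the cross-section (0.16 mm from the nearest boundary).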